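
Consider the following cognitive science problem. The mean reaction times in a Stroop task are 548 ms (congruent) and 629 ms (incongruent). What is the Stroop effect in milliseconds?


Stroop effect = RT(incongruent) - RT(congruent)
= 629 - 548
= 81 ms


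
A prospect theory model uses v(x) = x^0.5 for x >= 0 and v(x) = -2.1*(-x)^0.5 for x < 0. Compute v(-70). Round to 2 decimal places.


Since x = -70 < 0, use v(x) = -lambda*(-x)^alpha
(-x) = 70
70^0.5 = 8.3666
v(-70) = -2.1 * 8.3666
= -17.57


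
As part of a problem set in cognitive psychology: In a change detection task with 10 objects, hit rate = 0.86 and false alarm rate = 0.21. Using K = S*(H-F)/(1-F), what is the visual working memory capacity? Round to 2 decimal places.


K = S * (H - F) / (1 - F)
H - F = 0.65
1 - F = 0.79
K = 10 * 0.65 / 0.79
= 8.23


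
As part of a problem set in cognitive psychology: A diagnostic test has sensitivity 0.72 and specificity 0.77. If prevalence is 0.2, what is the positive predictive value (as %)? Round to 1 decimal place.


PPV = (sens * prev) / (sens * prev + (1-spec) * (1-prev))
Numerator = 0.72 * 0.2 = 0.144
P(positive and no disease) = (1 - spec) * (1 - prev) = (1 - 0.77) * (1 - 0.2) = 0.184
Denominator = 0.144 + 0.184 = 0.328
PPV = 0.144 / 0.328 = 0.439024
As percentage = 43.9


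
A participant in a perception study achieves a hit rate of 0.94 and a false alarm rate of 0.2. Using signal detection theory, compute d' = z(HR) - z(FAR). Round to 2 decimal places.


d' = z(HR) - z(FAR)
z(0.94) = 1.5548
z(0.2) = -0.8416
d' = 1.5548 - -0.8416
= 2.40


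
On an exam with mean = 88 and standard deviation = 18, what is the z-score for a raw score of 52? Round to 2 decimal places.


z = (X - mu) / sigma
= (52 - 88) / 18
= -36 / 18
= -2.00


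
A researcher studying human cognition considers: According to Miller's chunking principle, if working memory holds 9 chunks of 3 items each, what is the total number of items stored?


Total items = chunks * items_per_chunk
= 9 * 3
= 27


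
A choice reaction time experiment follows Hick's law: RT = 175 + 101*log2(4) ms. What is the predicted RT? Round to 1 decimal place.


RT = 175 + 101 * log2(4)
log2(4) = 2.0
RT = 175 + 101 * 2.0
= 175 + 202.0
= 377.0 ms


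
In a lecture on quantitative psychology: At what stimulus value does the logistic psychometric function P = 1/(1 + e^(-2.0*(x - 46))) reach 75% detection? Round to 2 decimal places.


At P = 0.75: 0.75 = 1/(1 + e^(-k*(x-x0)))
Solving: e^(-k*(x-x0)) = 1/3
x = x0 + ln(3)/k
ln(3) = 1.0986
x = 46 + 1.0986/2.0
= 46 + 0.5493
= 46.55


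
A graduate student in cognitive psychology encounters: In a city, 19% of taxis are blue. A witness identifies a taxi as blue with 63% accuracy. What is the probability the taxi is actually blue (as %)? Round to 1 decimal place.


P(blue | says blue) = P(says blue | blue)*P(blue) / [P(says blue | blue)*P(blue) + P(says blue | not blue)*P(not blue)]
Numerator = 0.63 * 0.19 = 0.1197
False identification = 0.37 * 0.81 = 0.2997
P = 0.1197 / (0.1197 + 0.2997)
= 0.1197 / 0.4194
As percentage = 28.5


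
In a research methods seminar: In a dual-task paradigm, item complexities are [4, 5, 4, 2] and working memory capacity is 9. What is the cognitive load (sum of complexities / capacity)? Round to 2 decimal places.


Total complexity = 4 + 5 + 4 + 2 = 15
Load = total / capacity = 15 / 9
= 1.67


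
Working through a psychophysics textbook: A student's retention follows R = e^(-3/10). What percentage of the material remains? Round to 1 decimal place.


R = e^(-t/S)
-t/S = -3/10 = -0.3
R = e^(-0.3) = 0.740818
Percentage = 0.740818 * 100
= 74.1


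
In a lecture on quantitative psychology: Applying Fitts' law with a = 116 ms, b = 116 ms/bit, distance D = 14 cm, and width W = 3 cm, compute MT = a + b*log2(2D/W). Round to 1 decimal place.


MT = 116 + 116 * log2(2*14/3)
2D/W = 9.333333
log2(9.333333) = 3.2224
MT = 116 + 116 * 3.2224
= 489.8 ms


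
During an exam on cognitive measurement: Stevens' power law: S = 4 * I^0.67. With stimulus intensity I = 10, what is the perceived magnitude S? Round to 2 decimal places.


S = 4 * 10^0.67
10^0.67 = 4.6774
S = 4 * 4.6774
= 18.71


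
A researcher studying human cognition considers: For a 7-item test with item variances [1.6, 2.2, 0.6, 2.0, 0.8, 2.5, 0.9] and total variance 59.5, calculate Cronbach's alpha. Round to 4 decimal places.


alpha = (k/(k-1)) * (1 - sum(s_i^2)/s_total^2)
sum(item variances) = 10.6
k/(k-1) = 7/6 = 1.166667
1 - 10.6/59.5 = 1 - 0.178151 = 0.821849
alpha = 1.166667 * 0.821849
= 0.9588


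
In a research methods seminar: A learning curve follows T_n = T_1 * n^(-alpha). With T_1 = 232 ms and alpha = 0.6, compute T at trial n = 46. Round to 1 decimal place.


T_n = 232 * 46^(-0.6)
46^(-0.6) = 0.100541
T_n = 232 * 0.100541
= 23.3 ms


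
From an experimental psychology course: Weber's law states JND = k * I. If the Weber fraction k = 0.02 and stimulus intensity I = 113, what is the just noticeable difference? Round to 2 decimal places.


JND = k * I
JND = 0.02 * 113
= 2.26


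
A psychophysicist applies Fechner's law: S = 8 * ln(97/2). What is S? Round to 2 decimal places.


S = 8 * ln(97/2)
I/I0 = 48.5
ln(48.5) = 3.8816
S = 8 * 3.8816
= 31.05


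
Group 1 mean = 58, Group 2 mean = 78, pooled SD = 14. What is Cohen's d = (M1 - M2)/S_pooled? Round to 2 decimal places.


Cohen's d = (M1 - M2) / S_pooled
= (58 - 78) / 14
= -20 / 14
= -1.43


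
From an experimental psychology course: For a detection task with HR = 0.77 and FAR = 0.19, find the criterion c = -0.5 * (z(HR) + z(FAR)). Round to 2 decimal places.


c = -0.5 * (z(HR) + z(FAR))
z(0.77) = 0.7388
z(0.19) = -0.8779
c = -0.5 * (0.7388 + -0.8779)
= -0.5 * -0.1391
= 0.07


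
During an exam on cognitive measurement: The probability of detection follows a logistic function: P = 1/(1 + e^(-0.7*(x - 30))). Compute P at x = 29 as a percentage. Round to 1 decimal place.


P(x) = 1/(1 + e^(-0.7*(29 - 30)))
Exponent = -0.7 * -1 = 0.7
e^(0.7) = 2.013753
P = 1/(1 + 2.013753) = 0.331812
Percentage = 33.2


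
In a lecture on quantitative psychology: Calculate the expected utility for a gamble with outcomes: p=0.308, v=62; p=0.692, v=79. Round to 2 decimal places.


EU = sum(p_i * v_i)
0.308 * 62 = 19.096
0.692 * 79 = 54.668
EU = 19.096 + 54.668
= 73.76


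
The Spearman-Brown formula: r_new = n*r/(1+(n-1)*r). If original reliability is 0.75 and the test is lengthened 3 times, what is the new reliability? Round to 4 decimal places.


r_new = n*r / (1 + (n-1)*r)
Numerator = 3 * 0.75 = 2.25
Denominator = 1 + 2 * 0.75 = 2.5
r_new = 2.25 / 2.5
= 0.9000


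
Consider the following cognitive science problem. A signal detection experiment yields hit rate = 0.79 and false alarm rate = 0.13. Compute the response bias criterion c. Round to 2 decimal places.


c = -0.5 * (z(HR) + z(FAR))
z(0.79) = 0.8064
z(0.13) = -1.1264
c = -0.5 * (0.8064 + -1.1264)
= -0.5 * -0.32
= 0.16


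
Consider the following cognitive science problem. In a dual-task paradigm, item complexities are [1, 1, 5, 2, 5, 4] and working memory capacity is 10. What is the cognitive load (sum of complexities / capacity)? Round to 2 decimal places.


Total complexity = 1 + 1 + 5 + 2 + 5 + 4 = 18
Load = total / capacity = 18 / 10
= 1.80


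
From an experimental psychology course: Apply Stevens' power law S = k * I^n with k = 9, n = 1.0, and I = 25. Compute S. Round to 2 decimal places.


S = 9 * 25^1.0
25^1.0 = 25.0
S = 9 * 25.0
= 225.00


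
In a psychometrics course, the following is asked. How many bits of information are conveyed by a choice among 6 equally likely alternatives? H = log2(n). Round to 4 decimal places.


H = log2(n)
H = log2(6)
= 2.5850


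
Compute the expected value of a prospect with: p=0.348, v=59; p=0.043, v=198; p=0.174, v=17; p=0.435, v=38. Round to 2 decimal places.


EU = sum(p_i * v_i)
0.348 * 59 = 20.532
0.043 * 198 = 8.514
0.174 * 17 = 2.958
0.435 * 38 = 16.53
EU = 20.532 + 8.514 + 2.958 + 16.53
= 48.53


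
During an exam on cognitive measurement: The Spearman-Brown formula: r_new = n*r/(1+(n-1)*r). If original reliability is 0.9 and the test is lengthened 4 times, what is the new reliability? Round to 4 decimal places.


r_new = n*r / (1 + (n-1)*r)
Numerator = 4 * 0.9 = 3.6
Denominator = 1 + 3 * 0.9 = 3.7
r_new = 3.6 / 3.7
= 0.9730


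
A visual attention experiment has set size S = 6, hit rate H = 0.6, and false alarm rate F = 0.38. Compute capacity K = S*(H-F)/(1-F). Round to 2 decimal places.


K = S * (H - F) / (1 - F)
H - F = 0.22
1 - F = 0.62
K = 6 * 0.22 / 0.62
= 2.13


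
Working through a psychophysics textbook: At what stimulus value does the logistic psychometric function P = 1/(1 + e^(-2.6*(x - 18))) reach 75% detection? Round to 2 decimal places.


At P = 0.75: 0.75 = 1/(1 + e^(-k*(x-x0)))
Solving: e^(-k*(x-x0)) = 1/3
x = x0 + ln(3)/k
ln(3) = 1.0986
x = 18 + 1.0986/2.6
= 18 + 0.4225
= 18.42


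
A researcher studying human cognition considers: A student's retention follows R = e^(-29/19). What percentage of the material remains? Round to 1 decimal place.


R = e^(-t/S)
-t/S = -29/19 = -1.526316
R = e^(-1.526316) = 0.217335
Percentage = 0.217335 * 100
= 21.7


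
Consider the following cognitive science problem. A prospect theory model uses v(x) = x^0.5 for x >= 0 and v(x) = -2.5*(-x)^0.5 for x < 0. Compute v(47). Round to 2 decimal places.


Since x = 47 >= 0, use v(x) = x^0.5
47^0.5 = 6.8557
v(47) = 6.86


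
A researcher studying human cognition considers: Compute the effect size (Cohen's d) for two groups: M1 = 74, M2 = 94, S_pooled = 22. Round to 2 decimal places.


Cohen's d = (M1 - M2) / S_pooled
= (74 - 94) / 22
= -20 / 22
= -0.91


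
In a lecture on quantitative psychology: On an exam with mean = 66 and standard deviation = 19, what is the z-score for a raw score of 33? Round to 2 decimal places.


z = (X - mu) / sigma
= (33 - 66) / 19
= -33 / 19
= -1.74


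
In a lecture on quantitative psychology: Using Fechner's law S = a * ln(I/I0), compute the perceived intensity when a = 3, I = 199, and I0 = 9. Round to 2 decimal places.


S = 3 * ln(199/9)
I/I0 = 22.111111
ln(22.111111) = 3.0961
S = 3 * 3.0961
= 9.29


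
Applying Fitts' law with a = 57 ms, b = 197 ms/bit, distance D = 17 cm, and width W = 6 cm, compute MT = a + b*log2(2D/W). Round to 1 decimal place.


MT = 57 + 197 * log2(2*17/6)
2D/W = 5.666667
log2(5.666667) = 2.5025
MT = 57 + 197 * 2.5025
= 550.0 ms


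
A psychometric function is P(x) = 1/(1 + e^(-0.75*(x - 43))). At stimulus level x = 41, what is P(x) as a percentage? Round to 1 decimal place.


P(x) = 1/(1 + e^(-0.75*(41 - 43)))
Exponent = -0.75 * -2 = 1.5
e^(1.5) = 4.481689
P = 1/(1 + 4.481689) = 0.182426
Percentage = 18.2


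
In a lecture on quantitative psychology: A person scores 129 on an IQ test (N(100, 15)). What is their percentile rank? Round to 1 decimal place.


z = (IQ - mean) / SD
z = (129 - 100) / 15 = 1.9333
Percentile = Phi(1.9333) * 100
Phi(1.9333) = 0.9734
= 97.3


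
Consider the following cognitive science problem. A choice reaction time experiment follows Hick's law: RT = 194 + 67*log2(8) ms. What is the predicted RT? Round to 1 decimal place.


RT = 194 + 67 * log2(8)
log2(8) = 3.0
RT = 194 + 67 * 3.0
= 194 + 201.0
= 395.0 ms


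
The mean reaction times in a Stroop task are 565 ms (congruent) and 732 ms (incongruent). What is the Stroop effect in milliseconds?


Stroop effect = RT(incongruent) - RT(congruent)
= 732 - 565
= 167 ms


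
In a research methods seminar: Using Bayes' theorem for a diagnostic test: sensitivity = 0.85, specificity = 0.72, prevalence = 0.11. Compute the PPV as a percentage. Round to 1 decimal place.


PPV = (sens * prev) / (sens * prev + (1-spec) * (1-prev))
Numerator = 0.85 * 0.11 = 0.0935
P(positive and no disease) = (1 - spec) * (1 - prev) = (1 - 0.72) * (1 - 0.11) = 0.2492
Denominator = 0.0935 + 0.2492 = 0.3427
PPV = 0.0935 / 0.3427 = 0.272833
As percentage = 27.3


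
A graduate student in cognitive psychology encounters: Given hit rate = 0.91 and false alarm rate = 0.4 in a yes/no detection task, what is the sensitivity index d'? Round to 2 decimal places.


d' = z(HR) - z(FAR)
z(0.91) = 1.3408
z(0.4) = -0.2533
d' = 1.3408 - -0.2533
= 1.59


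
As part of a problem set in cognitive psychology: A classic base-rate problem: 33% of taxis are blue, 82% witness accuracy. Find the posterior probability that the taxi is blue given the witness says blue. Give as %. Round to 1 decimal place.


P(blue | says blue) = P(says blue | blue)*P(blue) / [P(says blue | blue)*P(blue) + P(says blue | not blue)*P(not blue)]
Numerator = 0.82 * 0.33 = 0.2706
False identification = 0.18 * 0.67 = 0.1206
P = 0.2706 / (0.2706 + 0.1206)
= 0.2706 / 0.3912
As percentage = 69.2


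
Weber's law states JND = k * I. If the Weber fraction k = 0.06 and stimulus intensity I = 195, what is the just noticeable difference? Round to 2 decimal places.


JND = k * I
JND = 0.06 * 195
= 11.70


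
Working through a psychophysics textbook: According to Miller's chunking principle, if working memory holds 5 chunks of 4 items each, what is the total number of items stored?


Total items = chunks * items_per_chunk
= 5 * 4
= 20


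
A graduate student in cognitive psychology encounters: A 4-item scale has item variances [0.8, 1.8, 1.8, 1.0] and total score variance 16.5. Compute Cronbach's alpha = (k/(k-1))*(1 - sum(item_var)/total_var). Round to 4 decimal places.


alpha = (k/(k-1)) * (1 - sum(s_i^2)/s_total^2)
sum(item variances) = 5.4
k/(k-1) = 4/3 = 1.333333
1 - 5.4/16.5 = 1 - 0.327273 = 0.672727
alpha = 1.333333 * 0.672727
= 0.8970


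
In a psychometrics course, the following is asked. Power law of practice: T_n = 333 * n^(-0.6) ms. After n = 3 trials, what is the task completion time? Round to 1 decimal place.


T_n = 333 * 3^(-0.6)
3^(-0.6) = 0.517282
T_n = 333 * 0.517282
= 172.3 ms


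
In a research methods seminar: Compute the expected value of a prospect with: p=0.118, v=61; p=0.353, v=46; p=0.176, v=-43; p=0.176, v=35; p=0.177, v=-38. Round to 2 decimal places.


EU = sum(p_i * v_i)
0.118 * 61 = 7.198
0.353 * 46 = 16.238
0.176 * -43 = -7.568
0.176 * 35 = 6.16
0.177 * -38 = -6.726
EU = 7.198 + 16.238 + -7.568 + 6.16 + -6.726
= 15.30


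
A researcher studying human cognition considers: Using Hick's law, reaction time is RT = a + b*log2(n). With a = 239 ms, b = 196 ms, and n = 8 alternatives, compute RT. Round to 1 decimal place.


RT = 239 + 196 * log2(8)
log2(8) = 3.0
RT = 239 + 196 * 3.0
= 239 + 588.0
= 827.0 ms


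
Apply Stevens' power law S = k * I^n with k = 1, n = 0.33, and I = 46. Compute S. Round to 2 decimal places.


S = 1 * 46^0.33
46^0.33 = 3.5376
S = 1 * 3.5376
= 3.54


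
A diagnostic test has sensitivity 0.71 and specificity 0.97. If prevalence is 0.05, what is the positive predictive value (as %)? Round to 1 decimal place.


PPV = (sens * prev) / (sens * prev + (1-spec) * (1-prev))
Numerator = 0.71 * 0.05 = 0.0355
P(positive and no disease) = (1 - spec) * (1 - prev) = (1 - 0.97) * (1 - 0.05) = 0.0285
Denominator = 0.0355 + 0.0285 = 0.064
PPV = 0.0355 / 0.064 = 0.554687
As percentage = 55.5


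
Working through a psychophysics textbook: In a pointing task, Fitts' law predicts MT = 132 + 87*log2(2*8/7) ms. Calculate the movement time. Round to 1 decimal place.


MT = 132 + 87 * log2(2*8/7)
2D/W = 2.285714
log2(2.285714) = 1.1926
MT = 132 + 87 * 1.1926
= 235.8 ms


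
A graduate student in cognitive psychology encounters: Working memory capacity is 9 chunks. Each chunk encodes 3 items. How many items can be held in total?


Total items = chunks * items_per_chunk
= 9 * 3
= 27


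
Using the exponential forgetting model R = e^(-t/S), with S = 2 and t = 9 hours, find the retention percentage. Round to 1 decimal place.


R = e^(-t/S)
-t/S = -9/2 = -4.5
R = e^(-4.5) = 0.011109
Percentage = 0.011109 * 100
= 1.1


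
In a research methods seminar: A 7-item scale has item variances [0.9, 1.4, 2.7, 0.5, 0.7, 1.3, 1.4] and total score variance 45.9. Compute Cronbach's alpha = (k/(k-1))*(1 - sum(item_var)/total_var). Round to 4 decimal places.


alpha = (k/(k-1)) * (1 - sum(s_i^2)/s_total^2)
sum(item variances) = 8.9
k/(k-1) = 7/6 = 1.166667
1 - 8.9/45.9 = 1 - 0.1939 = 0.8061
alpha = 1.166667 * 0.8061
= 0.9405


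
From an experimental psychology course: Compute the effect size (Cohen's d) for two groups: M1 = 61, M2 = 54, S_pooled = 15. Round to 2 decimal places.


Cohen's d = (M1 - M2) / S_pooled
= (61 - 54) / 15
= 7 / 15
= 0.47


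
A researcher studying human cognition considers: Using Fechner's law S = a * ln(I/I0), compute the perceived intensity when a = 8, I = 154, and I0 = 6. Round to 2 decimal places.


S = 8 * ln(154/6)
I/I0 = 25.666667
ln(25.666667) = 3.2452
S = 8 * 3.2452
= 25.96


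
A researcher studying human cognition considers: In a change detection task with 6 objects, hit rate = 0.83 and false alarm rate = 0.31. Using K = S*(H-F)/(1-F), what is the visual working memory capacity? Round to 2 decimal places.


K = S * (H - F) / (1 - F)
H - F = 0.52
1 - F = 0.69
K = 6 * 0.52 / 0.69
= 4.52


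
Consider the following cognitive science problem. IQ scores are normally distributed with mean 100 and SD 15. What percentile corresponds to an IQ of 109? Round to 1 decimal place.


z = (IQ - mean) / SD
z = (109 - 100) / 15 = 0.6
Percentile = Phi(0.6) * 100
Phi(0.6) = 0.725747
= 72.6


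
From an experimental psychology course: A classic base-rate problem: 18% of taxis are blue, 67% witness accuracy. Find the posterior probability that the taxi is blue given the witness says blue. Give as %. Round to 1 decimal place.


P(blue | says blue) = P(says blue | blue)*P(blue) / [P(says blue | blue)*P(blue) + P(says blue | not blue)*P(not blue)]
Numerator = 0.67 * 0.18 = 0.1206
False identification = 0.33 * 0.82 = 0.2706
P = 0.1206 / (0.1206 + 0.2706)
= 0.1206 / 0.3912
As percentage = 30.8


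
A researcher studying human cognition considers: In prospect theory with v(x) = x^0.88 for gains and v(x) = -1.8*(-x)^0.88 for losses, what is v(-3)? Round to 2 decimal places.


Since x = -3 < 0, use v(x) = -lambda*(-x)^alpha
(-x) = 3
3^0.88 = 2.6295
v(-3) = -1.8 * 2.6295
= -4.73


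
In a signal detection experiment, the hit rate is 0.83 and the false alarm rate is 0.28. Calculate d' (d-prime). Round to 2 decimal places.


d' = z(HR) - z(FAR)
z(0.83) = 0.9542
z(0.28) = -0.5828
d' = 0.9542 - -0.5828
= 1.54


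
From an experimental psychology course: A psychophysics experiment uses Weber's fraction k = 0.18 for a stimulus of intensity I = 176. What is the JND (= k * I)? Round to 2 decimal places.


JND = k * I
JND = 0.18 * 176
= 31.68


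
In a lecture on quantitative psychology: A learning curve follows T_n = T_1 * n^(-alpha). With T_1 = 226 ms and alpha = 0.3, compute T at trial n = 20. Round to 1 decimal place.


T_n = 226 * 20^(-0.3)
20^(-0.3) = 0.407091
T_n = 226 * 0.407091
= 92.0 ms


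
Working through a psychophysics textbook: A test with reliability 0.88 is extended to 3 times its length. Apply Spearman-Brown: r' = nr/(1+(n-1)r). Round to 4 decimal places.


r_new = n*r / (1 + (n-1)*r)
Numerator = 3 * 0.88 = 2.64
Denominator = 1 + 2 * 0.88 = 2.76
r_new = 2.64 / 2.76
= 0.9565


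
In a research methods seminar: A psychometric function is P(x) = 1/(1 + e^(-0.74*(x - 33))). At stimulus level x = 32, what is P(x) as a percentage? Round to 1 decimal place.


P(x) = 1/(1 + e^(-0.74*(32 - 33)))
Exponent = -0.74 * -1 = 0.74
e^(0.74) = 2.095936
P = 1/(1 + 2.095936) = 0.323004
Percentage = 32.3


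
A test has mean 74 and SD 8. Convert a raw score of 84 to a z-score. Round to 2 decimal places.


z = (X - mu) / sigma
= (84 - 74) / 8
= 10 / 8
= 1.25


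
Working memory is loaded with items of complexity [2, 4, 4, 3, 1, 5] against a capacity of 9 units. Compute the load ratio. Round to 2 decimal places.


Total complexity = 2 + 4 + 4 + 3 + 1 + 5 = 19
Load = total / capacity = 19 / 9
= 2.11


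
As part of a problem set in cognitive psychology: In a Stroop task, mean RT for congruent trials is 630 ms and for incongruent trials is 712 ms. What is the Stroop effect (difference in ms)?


Stroop effect = RT(incongruent) - RT(congruent)
= 712 - 630
= 82 ms


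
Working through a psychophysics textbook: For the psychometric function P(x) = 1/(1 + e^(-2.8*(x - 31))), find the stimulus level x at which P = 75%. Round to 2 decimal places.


At P = 0.75: 0.75 = 1/(1 + e^(-k*(x-x0)))
Solving: e^(-k*(x-x0)) = 1/3
x = x0 + ln(3)/k
ln(3) = 1.0986
x = 31 + 1.0986/2.8
= 31 + 0.3924
= 31.39


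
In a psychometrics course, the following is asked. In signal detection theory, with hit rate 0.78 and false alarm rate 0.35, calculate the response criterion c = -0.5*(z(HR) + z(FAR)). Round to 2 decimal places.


c = -0.5 * (z(HR) + z(FAR))
z(0.78) = 0.7722
z(0.35) = -0.3853
c = -0.5 * (0.7722 + -0.3853)
= -0.5 * 0.3869
= -0.19


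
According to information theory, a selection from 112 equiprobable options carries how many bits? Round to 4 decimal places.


H = log2(n)
H = log2(112)
= 6.8074


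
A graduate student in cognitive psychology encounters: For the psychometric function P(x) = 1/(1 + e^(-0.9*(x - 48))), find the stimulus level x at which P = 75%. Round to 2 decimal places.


At P = 0.75: 0.75 = 1/(1 + e^(-k*(x-x0)))
Solving: e^(-k*(x-x0)) = 1/3
x = x0 + ln(3)/k
ln(3) = 1.0986
x = 48 + 1.0986/0.9
= 48 + 1.2207
= 49.22


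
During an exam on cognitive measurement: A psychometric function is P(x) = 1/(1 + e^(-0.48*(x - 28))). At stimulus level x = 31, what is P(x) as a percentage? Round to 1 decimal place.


P(x) = 1/(1 + e^(-0.48*(31 - 28)))
Exponent = -0.48 * 3 = -1.44
e^(-1.44) = 0.236928
P = 1/(1 + 0.236928) = 0.808454
Percentage = 80.8


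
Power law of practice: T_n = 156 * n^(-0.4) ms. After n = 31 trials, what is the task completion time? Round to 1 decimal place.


T_n = 156 * 31^(-0.4)
31^(-0.4) = 0.253195
T_n = 156 * 0.253195
= 39.5 ms


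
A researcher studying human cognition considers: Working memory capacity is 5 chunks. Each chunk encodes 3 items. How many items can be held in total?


Total items = chunks * items_per_chunk
= 5 * 3
= 15


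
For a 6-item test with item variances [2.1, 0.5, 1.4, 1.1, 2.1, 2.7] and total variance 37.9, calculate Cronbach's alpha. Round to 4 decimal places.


alpha = (k/(k-1)) * (1 - sum(s_i^2)/s_total^2)
sum(item variances) = 9.9
k/(k-1) = 6/5 = 1.2
1 - 9.9/37.9 = 1 - 0.261214 = 0.738786
alpha = 1.2 * 0.738786
= 0.8865


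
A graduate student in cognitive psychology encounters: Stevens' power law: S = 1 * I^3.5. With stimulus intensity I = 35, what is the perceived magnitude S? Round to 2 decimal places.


S = 1 * 35^3.5
35^3.5 = 253651.9207
S = 1 * 253651.9207
= 253651.92


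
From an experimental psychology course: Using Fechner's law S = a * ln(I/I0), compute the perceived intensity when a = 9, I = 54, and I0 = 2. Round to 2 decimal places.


S = 9 * ln(54/2)
I/I0 = 27.0
ln(27.0) = 3.2958
S = 9 * 3.2958
= 29.66


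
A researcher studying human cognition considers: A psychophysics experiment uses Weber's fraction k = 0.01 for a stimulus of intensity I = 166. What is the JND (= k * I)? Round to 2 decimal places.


JND = k * I
JND = 0.01 * 166
= 1.66


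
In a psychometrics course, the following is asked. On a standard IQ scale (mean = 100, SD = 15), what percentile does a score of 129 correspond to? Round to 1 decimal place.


z = (IQ - mean) / SD
z = (129 - 100) / 15 = 1.9333
Percentile = Phi(1.9333) * 100
Phi(1.9333) = 0.9734
= 97.3


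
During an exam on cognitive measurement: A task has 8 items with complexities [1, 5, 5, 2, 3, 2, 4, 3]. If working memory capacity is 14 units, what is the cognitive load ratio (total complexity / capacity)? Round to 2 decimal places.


Total complexity = 1 + 5 + 5 + 2 + 3 + 2 + 4 + 3 = 25
Load = total / capacity = 25 / 14
= 1.79


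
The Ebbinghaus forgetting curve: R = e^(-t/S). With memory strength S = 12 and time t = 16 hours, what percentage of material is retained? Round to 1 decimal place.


R = e^(-t/S)
-t/S = -16/12 = -1.333333
R = e^(-1.333333) = 0.263597
Percentage = 0.263597 * 100
= 26.4


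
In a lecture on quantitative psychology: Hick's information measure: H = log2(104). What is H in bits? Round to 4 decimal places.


H = log2(n)
H = log2(104)
= 6.7004


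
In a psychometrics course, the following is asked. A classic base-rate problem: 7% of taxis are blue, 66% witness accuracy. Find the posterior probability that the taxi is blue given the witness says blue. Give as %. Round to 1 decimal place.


P(blue | says blue) = P(says blue | blue)*P(blue) / [P(says blue | blue)*P(blue) + P(says blue | not blue)*P(not blue)]
Numerator = 0.66 * 0.07 = 0.0462
False identification = 0.34 * 0.93 = 0.3162
P = 0.0462 / (0.0462 + 0.3162)
= 0.0462 / 0.3624
As percentage = 12.7


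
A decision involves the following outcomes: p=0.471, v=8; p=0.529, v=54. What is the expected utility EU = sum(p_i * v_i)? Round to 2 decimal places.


EU = sum(p_i * v_i)
0.471 * 8 = 3.768
0.529 * 54 = 28.566
EU = 3.768 + 28.566
= 32.33


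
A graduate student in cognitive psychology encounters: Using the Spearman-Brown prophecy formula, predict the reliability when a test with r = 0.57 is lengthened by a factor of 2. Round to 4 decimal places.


r_new = n*r / (1 + (n-1)*r)
Numerator = 2 * 0.57 = 1.14
Denominator = 1 + 1 * 0.57 = 1.57
r_new = 1.14 / 1.57
= 0.7261


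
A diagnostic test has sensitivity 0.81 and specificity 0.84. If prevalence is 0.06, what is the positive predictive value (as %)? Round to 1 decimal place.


PPV = (sens * prev) / (sens * prev + (1-spec) * (1-prev))
Numerator = 0.81 * 0.06 = 0.0486
P(positive and no disease) = (1 - spec) * (1 - prev) = (1 - 0.84) * (1 - 0.06) = 0.1504
Denominator = 0.0486 + 0.1504 = 0.199
PPV = 0.0486 / 0.199 = 0.244221
As percentage = 24.4


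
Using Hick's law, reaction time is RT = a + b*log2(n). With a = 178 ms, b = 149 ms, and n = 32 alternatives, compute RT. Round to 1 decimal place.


RT = 178 + 149 * log2(32)
log2(32) = 5.0
RT = 178 + 149 * 5.0
= 178 + 745.0
= 923.0 ms


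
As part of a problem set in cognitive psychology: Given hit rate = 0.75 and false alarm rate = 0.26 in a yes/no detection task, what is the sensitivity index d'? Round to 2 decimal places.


d' = z(HR) - z(FAR)
z(0.75) = 0.6745
z(0.26) = -0.6433
d' = 0.6745 - -0.6433
= 1.32


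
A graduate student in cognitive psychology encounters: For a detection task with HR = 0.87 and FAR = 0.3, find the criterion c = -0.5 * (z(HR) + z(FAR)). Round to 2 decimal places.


c = -0.5 * (z(HR) + z(FAR))
z(0.87) = 1.1264
z(0.3) = -0.5244
c = -0.5 * (1.1264 + -0.5244)
= -0.5 * 0.602
= -0.30


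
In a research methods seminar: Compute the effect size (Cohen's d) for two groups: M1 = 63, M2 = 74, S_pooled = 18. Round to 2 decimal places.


Cohen's d = (M1 - M2) / S_pooled
= (63 - 74) / 18
= -11 / 18
= -0.61


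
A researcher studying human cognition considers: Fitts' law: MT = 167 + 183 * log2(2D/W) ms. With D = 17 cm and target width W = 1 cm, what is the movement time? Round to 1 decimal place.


MT = 167 + 183 * log2(2*17/1)
2D/W = 34.0
log2(34.0) = 5.0875
MT = 167 + 183 * 5.0875
= 1098.0 ms


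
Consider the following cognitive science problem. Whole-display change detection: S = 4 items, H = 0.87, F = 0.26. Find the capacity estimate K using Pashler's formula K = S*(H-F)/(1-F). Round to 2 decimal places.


K = S * (H - F) / (1 - F)
H - F = 0.61
1 - F = 0.74
K = 4 * 0.61 / 0.74
= 3.30


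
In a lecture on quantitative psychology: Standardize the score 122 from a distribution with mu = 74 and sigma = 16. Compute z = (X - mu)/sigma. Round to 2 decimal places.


z = (X - mu) / sigma
= (122 - 74) / 16
= 48 / 16
= 3.00


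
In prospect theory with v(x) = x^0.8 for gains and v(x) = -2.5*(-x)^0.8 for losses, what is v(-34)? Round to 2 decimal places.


Since x = -34 < 0, use v(x) = -lambda*(-x)^alpha
(-x) = 34
34^0.8 = 16.7951
v(-34) = -2.5 * 16.7951
= -41.99


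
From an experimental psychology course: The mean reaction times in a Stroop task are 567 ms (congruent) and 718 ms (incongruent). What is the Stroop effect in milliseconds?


Stroop effect = RT(incongruent) - RT(congruent)
= 718 - 567
= 151 ms


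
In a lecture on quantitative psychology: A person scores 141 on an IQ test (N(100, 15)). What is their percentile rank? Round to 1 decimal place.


z = (IQ - mean) / SD
z = (141 - 100) / 15 = 2.7333
Percentile = Phi(2.7333) * 100
Phi(2.7333) = 0.996865
= 99.7


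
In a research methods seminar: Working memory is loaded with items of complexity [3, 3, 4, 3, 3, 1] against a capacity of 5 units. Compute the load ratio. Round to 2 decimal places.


Total complexity = 3 + 3 + 4 + 3 + 3 + 1 = 17
Load = total / capacity = 17 / 5
= 3.40


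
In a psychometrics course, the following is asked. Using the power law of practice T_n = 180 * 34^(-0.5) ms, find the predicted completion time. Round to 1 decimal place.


T_n = 180 * 34^(-0.5)
34^(-0.5) = 0.171499
T_n = 180 * 0.171499
= 30.9 ms


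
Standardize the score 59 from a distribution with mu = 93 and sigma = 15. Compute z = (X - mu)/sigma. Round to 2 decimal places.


z = (X - mu) / sigma
= (59 - 93) / 15
= -34 / 15
= -2.27


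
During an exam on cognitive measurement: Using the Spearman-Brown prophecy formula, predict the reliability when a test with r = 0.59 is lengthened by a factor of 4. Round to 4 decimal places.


r_new = n*r / (1 + (n-1)*r)
Numerator = 4 * 0.59 = 2.36
Denominator = 1 + 3 * 0.59 = 2.77
r_new = 2.36 / 2.77
= 0.8520


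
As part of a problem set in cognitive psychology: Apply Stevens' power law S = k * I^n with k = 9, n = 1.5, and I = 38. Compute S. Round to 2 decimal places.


S = 9 * 38^1.5
38^1.5 = 234.2477
S = 9 * 234.2477
= 2108.23


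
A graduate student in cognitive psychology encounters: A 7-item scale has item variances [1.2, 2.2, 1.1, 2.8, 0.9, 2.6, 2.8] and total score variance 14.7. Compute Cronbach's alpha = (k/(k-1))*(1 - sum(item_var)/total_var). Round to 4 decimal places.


alpha = (k/(k-1)) * (1 - sum(s_i^2)/s_total^2)
sum(item variances) = 13.6
k/(k-1) = 7/6 = 1.166667
1 - 13.6/14.7 = 1 - 0.92517 = 0.07483
alpha = 1.166667 * 0.07483
= 0.0873


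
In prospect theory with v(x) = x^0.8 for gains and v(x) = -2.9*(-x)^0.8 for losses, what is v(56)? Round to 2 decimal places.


Since x = 56 >= 0, use v(x) = x^0.8
56^0.8 = 25.0352
v(56) = 25.04


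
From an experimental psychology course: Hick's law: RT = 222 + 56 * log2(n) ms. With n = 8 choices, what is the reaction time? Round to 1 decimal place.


RT = 222 + 56 * log2(8)
log2(8) = 3.0
RT = 222 + 56 * 3.0
= 222 + 168.0
= 390.0 ms


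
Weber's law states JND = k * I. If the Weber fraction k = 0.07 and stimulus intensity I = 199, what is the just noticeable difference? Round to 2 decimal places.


JND = k * I
JND = 0.07 * 199
= 13.93


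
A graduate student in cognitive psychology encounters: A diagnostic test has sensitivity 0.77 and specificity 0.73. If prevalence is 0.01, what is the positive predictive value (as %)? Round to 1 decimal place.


PPV = (sens * prev) / (sens * prev + (1-spec) * (1-prev))
Numerator = 0.77 * 0.01 = 0.0077
P(positive and no disease) = (1 - spec) * (1 - prev) = (1 - 0.73) * (1 - 0.01) = 0.2673
Denominator = 0.0077 + 0.2673 = 0.275
PPV = 0.0077 / 0.275 = 0.028
As percentage = 2.8


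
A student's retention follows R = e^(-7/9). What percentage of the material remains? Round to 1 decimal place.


R = e^(-t/S)
-t/S = -7/9 = -0.777778
R = e^(-0.777778) = 0.459426
Percentage = 0.459426 * 100
= 45.9


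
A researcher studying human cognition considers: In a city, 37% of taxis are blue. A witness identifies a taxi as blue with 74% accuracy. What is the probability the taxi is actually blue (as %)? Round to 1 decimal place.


P(blue | says blue) = P(says blue | blue)*P(blue) / [P(says blue | blue)*P(blue) + P(says blue | not blue)*P(not blue)]
Numerator = 0.74 * 0.37 = 0.2738
False identification = 0.26 * 0.63 = 0.1638
P = 0.2738 / (0.2738 + 0.1638)
= 0.2738 / 0.4376
As percentage = 62.6


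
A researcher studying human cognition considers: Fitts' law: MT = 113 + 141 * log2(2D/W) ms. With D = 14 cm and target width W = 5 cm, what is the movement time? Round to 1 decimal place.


MT = 113 + 141 * log2(2*14/5)
2D/W = 5.6
log2(5.6) = 2.4854
MT = 113 + 141 * 2.4854
= 463.4 ms


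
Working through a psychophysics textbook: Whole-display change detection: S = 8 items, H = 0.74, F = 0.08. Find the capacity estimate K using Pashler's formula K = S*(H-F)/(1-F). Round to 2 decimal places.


K = S * (H - F) / (1 - F)
H - F = 0.66
1 - F = 0.92
K = 8 * 0.66 / 0.92
= 5.74


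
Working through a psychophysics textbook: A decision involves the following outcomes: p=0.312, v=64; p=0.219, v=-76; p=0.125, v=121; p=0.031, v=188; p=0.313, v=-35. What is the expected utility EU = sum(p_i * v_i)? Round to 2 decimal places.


EU = sum(p_i * v_i)
0.312 * 64 = 19.968
0.219 * -76 = -16.644
0.125 * 121 = 15.125
0.031 * 188 = 5.828
0.313 * -35 = -10.955
EU = 19.968 + -16.644 + 15.125 + 5.828 + -10.955
= 13.32


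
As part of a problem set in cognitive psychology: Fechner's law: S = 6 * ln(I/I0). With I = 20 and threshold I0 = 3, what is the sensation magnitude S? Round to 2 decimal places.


S = 6 * ln(20/3)
I/I0 = 6.666667
ln(6.666667) = 1.8971
S = 6 * 1.8971
= 11.38


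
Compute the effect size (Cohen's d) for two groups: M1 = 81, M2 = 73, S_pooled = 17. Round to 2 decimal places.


Cohen's d = (M1 - M2) / S_pooled
= (81 - 73) / 17
= 8 / 17
= 0.47


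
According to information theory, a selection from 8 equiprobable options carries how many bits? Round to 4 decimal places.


H = log2(n)
H = log2(8)
= 3.0000


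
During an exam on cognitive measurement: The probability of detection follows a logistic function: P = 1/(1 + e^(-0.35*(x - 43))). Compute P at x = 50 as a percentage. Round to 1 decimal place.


P(x) = 1/(1 + e^(-0.35*(50 - 43)))
Exponent = -0.35 * 7 = -2.45
e^(-2.45) = 0.086294
P = 1/(1 + 0.086294) = 0.920561
Percentage = 92.1


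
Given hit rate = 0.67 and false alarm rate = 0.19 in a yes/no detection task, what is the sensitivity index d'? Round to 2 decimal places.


d' = z(HR) - z(FAR)
z(0.67) = 0.4399
z(0.19) = -0.8779
d' = 0.4399 - -0.8779
= 1.32


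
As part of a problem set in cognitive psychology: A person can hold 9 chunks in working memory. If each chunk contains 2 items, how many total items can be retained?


Total items = chunks * items_per_chunk
= 9 * 2
= 18


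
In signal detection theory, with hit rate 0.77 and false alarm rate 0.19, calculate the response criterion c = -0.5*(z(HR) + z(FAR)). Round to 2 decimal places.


c = -0.5 * (z(HR) + z(FAR))
z(0.77) = 0.7388
z(0.19) = -0.8779
c = -0.5 * (0.7388 + -0.8779)
= -0.5 * -0.1391
= 0.07


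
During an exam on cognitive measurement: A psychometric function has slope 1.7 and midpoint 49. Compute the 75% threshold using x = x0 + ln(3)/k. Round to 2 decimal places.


At P = 0.75: 0.75 = 1/(1 + e^(-k*(x-x0)))
Solving: e^(-k*(x-x0)) = 1/3
x = x0 + ln(3)/k
ln(3) = 1.0986
x = 49 + 1.0986/1.7
= 49 + 0.6462
= 49.65


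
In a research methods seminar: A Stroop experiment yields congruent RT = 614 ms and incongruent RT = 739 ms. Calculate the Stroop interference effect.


Stroop effect = RT(incongruent) - RT(congruent)
= 739 - 614
= 125 ms


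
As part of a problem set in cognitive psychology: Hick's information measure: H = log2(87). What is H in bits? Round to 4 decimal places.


H = log2(n)
H = log2(87)
= 6.4429


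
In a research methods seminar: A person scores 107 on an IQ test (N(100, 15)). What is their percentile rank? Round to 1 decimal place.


z = (IQ - mean) / SD
z = (107 - 100) / 15 = 0.4667
Percentile = Phi(0.4667) * 100
Phi(0.4667) = 0.679643
= 68.0


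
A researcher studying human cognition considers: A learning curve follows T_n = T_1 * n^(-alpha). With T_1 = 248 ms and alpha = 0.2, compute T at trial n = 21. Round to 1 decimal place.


T_n = 248 * 21^(-0.2)
21^(-0.2) = 0.543946
T_n = 248 * 0.543946
= 134.9 ms


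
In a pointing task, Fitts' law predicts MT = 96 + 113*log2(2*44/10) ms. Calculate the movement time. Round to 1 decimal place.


MT = 96 + 113 * log2(2*44/10)
2D/W = 8.8
log2(8.8) = 3.1375
MT = 96 + 113 * 3.1375
= 450.5 ms


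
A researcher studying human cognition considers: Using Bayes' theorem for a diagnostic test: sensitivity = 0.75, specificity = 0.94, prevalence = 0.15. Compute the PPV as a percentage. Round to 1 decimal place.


PPV = (sens * prev) / (sens * prev + (1-spec) * (1-prev))
Numerator = 0.75 * 0.15 = 0.1125
P(positive and no disease) = (1 - spec) * (1 - prev) = (1 - 0.94) * (1 - 0.15) = 0.051
Denominator = 0.1125 + 0.051 = 0.1635
PPV = 0.1125 / 0.1635 = 0.688073
As percentage = 68.8


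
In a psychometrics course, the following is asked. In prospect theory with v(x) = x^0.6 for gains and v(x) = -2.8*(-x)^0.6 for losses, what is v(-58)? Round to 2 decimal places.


Since x = -58 < 0, use v(x) = -lambda*(-x)^alpha
(-x) = 58
58^0.6 = 11.4303
v(-58) = -2.8 * 11.4303
= -32.00


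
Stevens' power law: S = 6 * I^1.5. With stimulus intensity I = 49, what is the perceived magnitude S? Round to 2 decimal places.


S = 6 * 49^1.5
49^1.5 = 343.0
S = 6 * 343.0
= 2058.00


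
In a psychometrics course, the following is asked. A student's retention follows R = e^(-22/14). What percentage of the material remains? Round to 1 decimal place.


R = e^(-t/S)
-t/S = -22/14 = -1.571429
R = e^(-1.571429) = 0.207748
Percentage = 0.207748 * 100
= 20.8


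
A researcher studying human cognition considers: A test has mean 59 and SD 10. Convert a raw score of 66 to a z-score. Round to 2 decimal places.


z = (X - mu) / sigma
= (66 - 59) / 10
= 7 / 10
= 0.70


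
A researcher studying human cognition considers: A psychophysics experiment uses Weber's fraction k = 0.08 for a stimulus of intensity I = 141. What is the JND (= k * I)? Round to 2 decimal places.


JND = k * I
JND = 0.08 * 141
= 11.28


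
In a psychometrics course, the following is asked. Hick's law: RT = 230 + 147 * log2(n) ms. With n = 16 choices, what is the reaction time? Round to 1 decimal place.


RT = 230 + 147 * log2(16)
log2(16) = 4.0
RT = 230 + 147 * 4.0
= 230 + 588.0
= 818.0 ms


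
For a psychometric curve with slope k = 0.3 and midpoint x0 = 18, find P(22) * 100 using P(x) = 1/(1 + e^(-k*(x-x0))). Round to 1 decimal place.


P(x) = 1/(1 + e^(-0.3*(22 - 18)))
Exponent = -0.3 * 4 = -1.2
e^(-1.2) = 0.301194
P = 1/(1 + 0.301194) = 0.768525
Percentage = 76.9


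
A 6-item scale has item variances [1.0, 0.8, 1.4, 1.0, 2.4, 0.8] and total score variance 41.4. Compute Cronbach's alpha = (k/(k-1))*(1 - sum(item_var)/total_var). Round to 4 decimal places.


alpha = (k/(k-1)) * (1 - sum(s_i^2)/s_total^2)
sum(item variances) = 7.4
k/(k-1) = 6/5 = 1.2
1 - 7.4/41.4 = 1 - 0.178744 = 0.821256
alpha = 1.2 * 0.821256
= 0.9855


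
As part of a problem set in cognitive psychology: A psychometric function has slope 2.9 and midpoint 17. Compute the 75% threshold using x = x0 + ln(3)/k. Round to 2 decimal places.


At P = 0.75: 0.75 = 1/(1 + e^(-k*(x-x0)))
Solving: e^(-k*(x-x0)) = 1/3
x = x0 + ln(3)/k
ln(3) = 1.0986
x = 17 + 1.0986/2.9
= 17 + 0.3788
= 17.38


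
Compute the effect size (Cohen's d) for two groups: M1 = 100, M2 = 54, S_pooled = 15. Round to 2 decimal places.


Cohen's d = (M1 - M2) / S_pooled
= (100 - 54) / 15
= 46 / 15
= 3.07


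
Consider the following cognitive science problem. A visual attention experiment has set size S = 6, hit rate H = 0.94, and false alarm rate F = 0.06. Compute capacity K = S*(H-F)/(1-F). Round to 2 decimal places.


K = S * (H - F) / (1 - F)
H - F = 0.88
1 - F = 0.94
K = 6 * 0.88 / 0.94
= 5.62
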